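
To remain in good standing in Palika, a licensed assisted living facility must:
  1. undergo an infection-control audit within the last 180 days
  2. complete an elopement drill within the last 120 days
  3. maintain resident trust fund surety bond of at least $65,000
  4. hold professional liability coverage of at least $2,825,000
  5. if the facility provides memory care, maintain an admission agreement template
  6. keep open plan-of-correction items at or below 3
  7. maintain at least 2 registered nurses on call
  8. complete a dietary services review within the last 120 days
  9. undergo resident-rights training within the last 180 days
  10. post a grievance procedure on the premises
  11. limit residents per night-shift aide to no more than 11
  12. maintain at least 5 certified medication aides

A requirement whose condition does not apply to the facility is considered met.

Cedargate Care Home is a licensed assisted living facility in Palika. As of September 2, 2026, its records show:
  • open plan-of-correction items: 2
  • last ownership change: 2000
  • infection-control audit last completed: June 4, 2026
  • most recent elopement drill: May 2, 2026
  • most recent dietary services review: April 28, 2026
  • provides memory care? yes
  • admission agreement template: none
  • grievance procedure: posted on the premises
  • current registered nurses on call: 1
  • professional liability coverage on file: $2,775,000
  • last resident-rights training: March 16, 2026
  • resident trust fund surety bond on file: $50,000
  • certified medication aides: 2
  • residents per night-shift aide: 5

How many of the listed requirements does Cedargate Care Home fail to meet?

7

1. infection-control audit 90 days ago vs limit 180 → met
2. elopement drill 123 days ago vs limit 120 → not met
3. resident trust fund surety bond $50,000 < $65,000 → not met
4. professional liability coverage $2,775,000 < $2,825,000 → not met
5. condition 'provides memory care' holds; admission agreement template absent → not met
6. open plan-of-correction items 2 ≤ 3 → met
7. registered nurses on call 1 < 2 → not met
8. dietary services review 127 days ago vs limit 120 → not met
9. resident-rights training 170 days ago vs limit 180 → met
10. grievance procedure present → met
11. residents per night-shift aide 5 ≤ 11 → met
12. certified medication aides 2 < 5 → not met
Not met: 7 of 12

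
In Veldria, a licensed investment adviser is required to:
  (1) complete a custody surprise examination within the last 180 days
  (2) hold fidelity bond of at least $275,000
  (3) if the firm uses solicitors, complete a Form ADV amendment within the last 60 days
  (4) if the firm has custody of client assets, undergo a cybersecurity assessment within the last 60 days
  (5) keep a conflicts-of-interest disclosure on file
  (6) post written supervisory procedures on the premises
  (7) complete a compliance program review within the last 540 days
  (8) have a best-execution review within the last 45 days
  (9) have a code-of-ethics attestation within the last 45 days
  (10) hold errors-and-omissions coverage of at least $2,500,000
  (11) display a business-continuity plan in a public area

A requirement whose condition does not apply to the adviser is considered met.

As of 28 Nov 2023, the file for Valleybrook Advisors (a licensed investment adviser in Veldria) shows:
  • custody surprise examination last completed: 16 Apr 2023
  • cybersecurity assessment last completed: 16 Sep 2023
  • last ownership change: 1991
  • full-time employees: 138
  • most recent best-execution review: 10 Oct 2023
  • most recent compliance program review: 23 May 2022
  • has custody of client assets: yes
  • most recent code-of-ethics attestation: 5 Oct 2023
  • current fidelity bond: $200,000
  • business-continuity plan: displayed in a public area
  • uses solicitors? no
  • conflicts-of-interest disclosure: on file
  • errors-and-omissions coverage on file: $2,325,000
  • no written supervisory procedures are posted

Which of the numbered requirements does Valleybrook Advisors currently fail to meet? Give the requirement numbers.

1, 2, 4, 6, 7, 8, 9, 10

1. custody surprise examination 226 days ago vs limit 180 → not met
2. fidelity bond $200,000 < $275,000 → not met
3. condition 'uses solicitors' does not hold → requirement n/a → met
4. condition 'has custody of client assets' holds; cybersecurity assessment 73 days ago vs limit 60 → not met
5. conflicts-of-interest disclosure present → met
6. written supervisory procedures absent → not met
7. compliance program review 554 days ago vs limit 540 → not met
8. best-execution review 49 days ago vs limit 45 → not met
9. code-of-ethics attestation 54 days ago vs limit 45 → not met
10. errors-and-omissions coverage $2,325,000 < $2,500,000 → not met
11. business-continuity plan present → met
Not met: 1, 2, 4, 6, 7, 8, 9, 10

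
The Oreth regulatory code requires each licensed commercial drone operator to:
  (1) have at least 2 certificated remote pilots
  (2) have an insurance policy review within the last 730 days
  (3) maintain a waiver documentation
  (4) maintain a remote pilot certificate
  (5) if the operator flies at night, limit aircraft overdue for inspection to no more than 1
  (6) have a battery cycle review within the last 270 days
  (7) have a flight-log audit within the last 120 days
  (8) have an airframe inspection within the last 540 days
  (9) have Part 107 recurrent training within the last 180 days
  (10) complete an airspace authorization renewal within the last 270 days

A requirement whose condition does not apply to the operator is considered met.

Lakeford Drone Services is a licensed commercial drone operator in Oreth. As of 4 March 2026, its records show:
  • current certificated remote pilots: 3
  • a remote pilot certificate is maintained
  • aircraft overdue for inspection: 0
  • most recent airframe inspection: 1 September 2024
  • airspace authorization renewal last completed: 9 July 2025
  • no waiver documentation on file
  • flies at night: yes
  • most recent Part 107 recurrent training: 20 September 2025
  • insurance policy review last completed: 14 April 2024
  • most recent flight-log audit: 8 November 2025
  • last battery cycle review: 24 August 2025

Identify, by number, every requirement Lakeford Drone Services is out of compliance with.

1. certificated remote pilots 3 ≥ 2 → met
2. insurance policy review 689 days ago vs limit 730 → met
3. waiver documentation absent → not met
4. remote pilot certificate present → met
5. condition 'flies at night' holds; aircraft overdue for inspection 0 ≤ 1 → met
6. battery cycle review 192 days ago vs limit 270 → met
7. flight-log audit 116 days ago vs limit 120 → met
8. airframe inspection 549 days ago vs limit 540 → not met
9. Part 107 recurrent training 165 days ago vs limit 180 → met
10. airspace authorization renewal 238 days ago vs limit 270 → met
Not met: 3, 8

3, 8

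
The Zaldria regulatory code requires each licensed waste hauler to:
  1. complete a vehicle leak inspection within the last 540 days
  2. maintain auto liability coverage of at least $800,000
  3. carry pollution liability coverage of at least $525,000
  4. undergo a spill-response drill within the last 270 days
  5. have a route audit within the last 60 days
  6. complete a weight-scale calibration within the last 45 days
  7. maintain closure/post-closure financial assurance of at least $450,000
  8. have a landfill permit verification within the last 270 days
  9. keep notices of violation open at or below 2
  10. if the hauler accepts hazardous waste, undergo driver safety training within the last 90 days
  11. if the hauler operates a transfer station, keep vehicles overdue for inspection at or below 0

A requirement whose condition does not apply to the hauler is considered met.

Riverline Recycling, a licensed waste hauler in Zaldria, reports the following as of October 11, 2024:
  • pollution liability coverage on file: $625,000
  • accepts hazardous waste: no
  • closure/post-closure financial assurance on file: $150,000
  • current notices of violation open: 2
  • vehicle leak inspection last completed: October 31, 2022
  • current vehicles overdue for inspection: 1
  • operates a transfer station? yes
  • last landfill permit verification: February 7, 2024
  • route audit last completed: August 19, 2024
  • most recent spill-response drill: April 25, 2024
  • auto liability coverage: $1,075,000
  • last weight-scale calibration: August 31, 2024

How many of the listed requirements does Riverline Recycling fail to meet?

3

1. vehicle leak inspection 711 days ago vs limit 540 → not met
2. auto liability coverage $1,075,000 ≥ $800,000 → met
3. pollution liability coverage $625,000 ≥ $525,000 → met
4. spill-response drill 169 days ago vs limit 270 → met
5. route audit 53 days ago vs limit 60 → met
6. weight-scale calibration 41 days ago vs limit 45 → met
7. closure/post-closure financial assurance $150,000 < $450,000 → not met
8. landfill permit verification 247 days ago vs limit 270 → met
9. notices of violation open 2 ≤ 2 → met
10. condition 'accepts hazardous waste' does not hold → requirement n/a → met
11. condition 'operates a transfer station' holds; vehicles overdue for inspection 1 > 0 → not met
Not met: 3 of 11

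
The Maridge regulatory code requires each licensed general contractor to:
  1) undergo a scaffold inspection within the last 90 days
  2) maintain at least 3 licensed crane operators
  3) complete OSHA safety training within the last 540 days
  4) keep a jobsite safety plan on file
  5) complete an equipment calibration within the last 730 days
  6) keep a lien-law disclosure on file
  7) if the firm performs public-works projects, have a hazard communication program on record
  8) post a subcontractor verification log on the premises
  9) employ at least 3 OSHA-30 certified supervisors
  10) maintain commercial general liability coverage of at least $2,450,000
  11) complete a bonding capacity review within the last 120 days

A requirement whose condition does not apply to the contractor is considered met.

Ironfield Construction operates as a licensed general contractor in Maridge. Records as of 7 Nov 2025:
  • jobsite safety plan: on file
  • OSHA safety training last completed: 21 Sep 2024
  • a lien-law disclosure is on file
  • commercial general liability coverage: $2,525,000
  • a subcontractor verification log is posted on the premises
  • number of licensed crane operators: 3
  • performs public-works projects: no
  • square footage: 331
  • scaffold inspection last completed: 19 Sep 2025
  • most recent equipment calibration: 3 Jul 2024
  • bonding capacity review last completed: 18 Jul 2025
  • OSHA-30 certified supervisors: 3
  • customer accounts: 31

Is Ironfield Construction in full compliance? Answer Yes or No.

1. scaffold inspection 49 days ago vs limit 90 → met
2. licensed crane operators 3 ≥ 3 → met
3. OSHA safety training 412 days ago vs limit 540 → met
4. jobsite safety plan present → met
5. equipment calibration 492 days ago vs limit 730 → met
6. lien-law disclosure present → met
7. condition 'performs public-works projects' does not hold → requirement n/a → met
8. subcontractor verification log present → met
9. OSHA-30 certified supervisors 3 ≥ 3 → met
10. commercial general liability coverage $2,525,000 ≥ $2,450,000 → met
11. bonding capacity review 112 days ago vs limit 120 → met
All met.

Yes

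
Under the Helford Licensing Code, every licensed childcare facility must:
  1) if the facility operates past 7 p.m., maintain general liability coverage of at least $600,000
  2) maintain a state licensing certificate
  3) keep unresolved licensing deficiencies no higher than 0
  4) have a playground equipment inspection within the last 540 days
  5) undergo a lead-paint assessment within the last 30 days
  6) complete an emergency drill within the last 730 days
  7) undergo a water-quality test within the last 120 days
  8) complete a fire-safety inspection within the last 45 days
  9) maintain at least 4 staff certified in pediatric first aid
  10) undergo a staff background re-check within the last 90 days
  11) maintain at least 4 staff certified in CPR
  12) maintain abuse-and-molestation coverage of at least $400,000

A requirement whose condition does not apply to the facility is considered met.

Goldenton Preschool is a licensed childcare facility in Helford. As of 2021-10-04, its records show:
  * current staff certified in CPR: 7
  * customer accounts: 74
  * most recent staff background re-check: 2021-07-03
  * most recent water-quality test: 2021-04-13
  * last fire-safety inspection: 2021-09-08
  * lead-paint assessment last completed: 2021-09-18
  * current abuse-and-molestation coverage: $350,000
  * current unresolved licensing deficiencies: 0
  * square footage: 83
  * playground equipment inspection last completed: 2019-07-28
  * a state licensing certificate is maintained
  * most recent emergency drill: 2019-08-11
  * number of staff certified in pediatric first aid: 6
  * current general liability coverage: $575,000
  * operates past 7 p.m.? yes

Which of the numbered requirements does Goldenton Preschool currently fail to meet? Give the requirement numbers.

1. condition 'operates past 7 p.m.' holds; general liability coverage $575,000 < $600,000 → not met
2. state licensing certificate present → met
3. unresolved licensing deficiencies 0 ≤ 0 → met
4. playground equipment inspection 799 days ago vs limit 540 → not met
5. lead-paint assessment 16 days ago vs limit 30 → met
6. emergency drill 785 days ago vs limit 730 → not met
7. water-quality test 174 days ago vs limit 120 → not met
8. fire-safety inspection 26 days ago vs limit 45 → met
9. staff certified in pediatric first aid 6 ≥ 4 → met
10. staff background re-check 93 days ago vs limit 90 → not met
11. staff certified in CPR 7 ≥ 4 → met
12. abuse-and-molestation coverage $350,000 < $400,000 → not met
Not met: 1, 4, 6, 7, 10, 12

1, 4, 6, 7, 10, 12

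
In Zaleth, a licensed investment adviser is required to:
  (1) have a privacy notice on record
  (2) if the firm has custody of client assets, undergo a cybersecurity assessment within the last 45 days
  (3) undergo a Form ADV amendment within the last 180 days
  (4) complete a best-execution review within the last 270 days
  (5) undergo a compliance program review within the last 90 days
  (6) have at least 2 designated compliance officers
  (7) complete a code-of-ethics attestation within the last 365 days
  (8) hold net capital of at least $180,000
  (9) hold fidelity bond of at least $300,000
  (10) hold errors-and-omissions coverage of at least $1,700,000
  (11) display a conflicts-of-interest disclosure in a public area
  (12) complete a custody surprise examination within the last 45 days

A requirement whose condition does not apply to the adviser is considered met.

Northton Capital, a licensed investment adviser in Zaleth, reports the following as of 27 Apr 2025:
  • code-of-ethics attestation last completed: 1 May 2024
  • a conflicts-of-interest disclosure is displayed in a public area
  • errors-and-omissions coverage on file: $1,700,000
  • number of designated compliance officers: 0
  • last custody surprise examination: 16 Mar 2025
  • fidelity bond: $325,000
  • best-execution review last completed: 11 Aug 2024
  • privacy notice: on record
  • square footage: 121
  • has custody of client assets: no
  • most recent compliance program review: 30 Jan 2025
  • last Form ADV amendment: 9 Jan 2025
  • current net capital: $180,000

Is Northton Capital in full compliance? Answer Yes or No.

1. privacy notice present → met
2. condition 'has custody of client assets' does not hold → requirement n/a → met
3. Form ADV amendment 108 days ago vs limit 180 → met
4. best-execution review 259 days ago vs limit 270 → met
5. compliance program review 87 days ago vs limit 90 → met
6. designated compliance officers 0 < 2 → not met
7. code-of-ethics attestation 361 days ago vs limit 365 → met
8. net capital $180,000 ≥ $180,000 → met
9. fidelity bond $325,000 ≥ $300,000 → met
10. errors-and-omissions coverage $1,700,000 ≥ $1,700,000 → met
11. conflicts-of-interest disclosure present → met
12. custody surprise examination 42 days ago vs limit 45 → met
Not met: 6

No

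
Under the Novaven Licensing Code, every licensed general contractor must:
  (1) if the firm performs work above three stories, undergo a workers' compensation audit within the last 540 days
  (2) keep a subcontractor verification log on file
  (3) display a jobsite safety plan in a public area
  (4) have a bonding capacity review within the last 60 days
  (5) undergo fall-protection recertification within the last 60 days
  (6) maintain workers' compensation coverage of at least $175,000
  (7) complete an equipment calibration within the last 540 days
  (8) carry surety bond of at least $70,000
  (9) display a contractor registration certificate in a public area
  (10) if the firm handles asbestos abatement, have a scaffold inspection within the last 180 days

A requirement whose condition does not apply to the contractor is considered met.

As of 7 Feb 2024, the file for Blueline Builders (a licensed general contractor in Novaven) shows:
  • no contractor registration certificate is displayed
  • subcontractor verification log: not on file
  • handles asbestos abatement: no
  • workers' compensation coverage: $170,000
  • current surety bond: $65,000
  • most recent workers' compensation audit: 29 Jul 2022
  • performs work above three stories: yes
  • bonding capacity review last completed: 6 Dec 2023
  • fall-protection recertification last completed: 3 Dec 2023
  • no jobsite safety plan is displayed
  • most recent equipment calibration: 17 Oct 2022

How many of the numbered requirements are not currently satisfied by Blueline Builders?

1. condition 'performs work above three stories' holds; workers' compensation audit 558 days ago vs limit 540 → not met
2. subcontractor verification log absent → not met
3. jobsite safety plan absent → not met
4. bonding capacity review 63 days ago vs limit 60 → not met
5. fall-protection recertification 66 days ago vs limit 60 → not met
6. workers' compensation coverage $170,000 < $175,000 → not met
7. equipment calibration 478 days ago vs limit 540 → met
8. surety bond $65,000 < $70,000 → not met
9. contractor registration certificate absent → not met
10. condition 'handles asbestos abatement' does not hold → requirement n/a → met
Not met: 8 of 10

8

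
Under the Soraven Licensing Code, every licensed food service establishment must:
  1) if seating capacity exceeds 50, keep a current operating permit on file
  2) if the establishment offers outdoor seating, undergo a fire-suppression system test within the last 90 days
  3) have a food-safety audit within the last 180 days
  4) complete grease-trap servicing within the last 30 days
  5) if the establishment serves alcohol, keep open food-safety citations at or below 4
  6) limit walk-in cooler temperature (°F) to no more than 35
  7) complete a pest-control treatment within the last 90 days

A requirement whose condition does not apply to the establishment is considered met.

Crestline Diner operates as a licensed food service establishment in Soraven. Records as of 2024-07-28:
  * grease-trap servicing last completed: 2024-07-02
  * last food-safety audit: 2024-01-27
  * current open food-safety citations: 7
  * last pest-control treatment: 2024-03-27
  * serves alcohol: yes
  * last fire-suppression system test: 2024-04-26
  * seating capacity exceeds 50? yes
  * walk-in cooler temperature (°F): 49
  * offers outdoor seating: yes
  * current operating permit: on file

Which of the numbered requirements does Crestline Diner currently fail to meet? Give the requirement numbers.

2, 3, 5, 6, 7

1. condition 'seating capacity exceeds 50' holds; current operating permit present → met
2. condition 'offers outdoor seating' holds; fire-suppression system test 93 days ago vs limit 90 → not met
3. food-safety audit 183 days ago vs limit 180 → not met
4. grease-trap servicing 26 days ago vs limit 30 → met
5. condition 'serves alcohol' holds; open food-safety citations 7 > 4 → not met
6. walk-in cooler temperature (°F) 49 > 35 → not met
7. pest-control treatment 123 days ago vs limit 90 → not met
Not met: 2, 3, 5, 6, 7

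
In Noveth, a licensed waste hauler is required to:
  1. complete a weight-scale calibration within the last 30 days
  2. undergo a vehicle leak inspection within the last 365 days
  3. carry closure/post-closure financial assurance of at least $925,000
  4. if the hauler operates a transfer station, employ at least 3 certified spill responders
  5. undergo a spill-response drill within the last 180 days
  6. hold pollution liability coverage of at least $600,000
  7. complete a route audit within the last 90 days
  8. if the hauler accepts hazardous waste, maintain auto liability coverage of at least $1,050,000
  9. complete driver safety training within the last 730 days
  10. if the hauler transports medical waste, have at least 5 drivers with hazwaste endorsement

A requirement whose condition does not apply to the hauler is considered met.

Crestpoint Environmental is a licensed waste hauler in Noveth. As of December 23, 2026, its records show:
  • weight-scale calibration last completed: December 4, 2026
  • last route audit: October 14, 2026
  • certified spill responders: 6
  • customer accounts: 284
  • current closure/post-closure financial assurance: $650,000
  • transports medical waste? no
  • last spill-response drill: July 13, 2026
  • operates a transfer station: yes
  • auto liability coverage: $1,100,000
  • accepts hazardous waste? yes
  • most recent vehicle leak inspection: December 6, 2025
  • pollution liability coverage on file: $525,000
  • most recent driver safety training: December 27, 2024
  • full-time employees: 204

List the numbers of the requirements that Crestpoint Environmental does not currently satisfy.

2, 3, 6

1. weight-scale calibration 19 days ago vs limit 30 → met
2. vehicle leak inspection 382 days ago vs limit 365 → not met
3. closure/post-closure financial assurance $650,000 < $925,000 → not met
4. condition 'operates a transfer station' holds; certified spill responders 6 ≥ 3 → met
5. spill-response drill 163 days ago vs limit 180 → met
6. pollution liability coverage $525,000 < $600,000 → not met
7. route audit 70 days ago vs limit 90 → met
8. condition 'accepts hazardous waste' holds; auto liability coverage $1,100,000 ≥ $1,050,000 → met
9. driver safety training 726 days ago vs limit 730 → met
10. condition 'transports medical waste' does not hold → requirement n/a → met
Not met: 2, 3, 6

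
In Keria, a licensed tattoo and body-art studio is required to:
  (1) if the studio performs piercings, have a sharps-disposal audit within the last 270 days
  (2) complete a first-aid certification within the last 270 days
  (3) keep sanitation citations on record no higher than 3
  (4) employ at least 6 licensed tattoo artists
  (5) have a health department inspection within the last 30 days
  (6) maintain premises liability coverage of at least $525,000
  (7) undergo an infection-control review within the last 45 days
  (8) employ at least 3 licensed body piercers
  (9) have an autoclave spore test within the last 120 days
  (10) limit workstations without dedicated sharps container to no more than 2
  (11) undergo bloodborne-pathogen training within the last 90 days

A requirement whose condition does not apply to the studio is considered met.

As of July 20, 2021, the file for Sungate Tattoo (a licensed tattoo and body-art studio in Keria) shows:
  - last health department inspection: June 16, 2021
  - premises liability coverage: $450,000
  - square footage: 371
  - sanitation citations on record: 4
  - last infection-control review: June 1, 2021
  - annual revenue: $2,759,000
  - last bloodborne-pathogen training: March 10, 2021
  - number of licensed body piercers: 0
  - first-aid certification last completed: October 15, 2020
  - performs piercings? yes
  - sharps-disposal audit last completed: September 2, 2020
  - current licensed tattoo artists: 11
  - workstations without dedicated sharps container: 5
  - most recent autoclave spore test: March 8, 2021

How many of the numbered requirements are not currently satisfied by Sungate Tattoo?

1. condition 'performs piercings' holds; sharps-disposal audit 321 days ago vs limit 270 → not met
2. first-aid certification 278 days ago vs limit 270 → not met
3. sanitation citations on record 4 > 3 → not met
4. licensed tattoo artists 11 ≥ 6 → met
5. health department inspection 34 days ago vs limit 30 → not met
6. premises liability coverage $450,000 < $525,000 → not met
7. infection-control review 49 days ago vs limit 45 → not met
8. licensed body piercers 0 < 3 → not met
9. autoclave spore test 134 days ago vs limit 120 → not met
10. workstations without dedicated sharps container 5 > 2 → not met
11. bloodborne-pathogen training 132 days ago vs limit 90 → not met
Not met: 10 of 11

10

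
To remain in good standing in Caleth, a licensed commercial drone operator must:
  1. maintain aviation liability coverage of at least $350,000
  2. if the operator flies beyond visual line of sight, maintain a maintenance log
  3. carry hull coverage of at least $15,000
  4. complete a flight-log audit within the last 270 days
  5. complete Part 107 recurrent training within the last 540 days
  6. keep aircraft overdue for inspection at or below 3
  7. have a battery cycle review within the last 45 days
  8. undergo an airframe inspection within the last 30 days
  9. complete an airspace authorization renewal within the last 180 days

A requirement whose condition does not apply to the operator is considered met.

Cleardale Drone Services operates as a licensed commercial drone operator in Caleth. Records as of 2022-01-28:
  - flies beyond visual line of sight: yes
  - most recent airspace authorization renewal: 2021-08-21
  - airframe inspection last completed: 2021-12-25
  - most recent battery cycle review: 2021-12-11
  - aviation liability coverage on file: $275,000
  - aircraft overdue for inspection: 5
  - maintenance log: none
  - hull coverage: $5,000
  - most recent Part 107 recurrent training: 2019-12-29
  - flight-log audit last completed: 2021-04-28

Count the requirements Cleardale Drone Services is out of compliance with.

8

1. aviation liability coverage $275,000 < $350,000 → not met
2. condition 'flies beyond visual line of sight' holds; maintenance log absent → not met
3. hull coverage $5,000 < $15,000 → not met
4. flight-log audit 275 days ago vs limit 270 → not met
5. Part 107 recurrent training 761 days ago vs limit 540 → not met
6. aircraft overdue for inspection 5 > 3 → not met
7. battery cycle review 48 days ago vs limit 45 → not met
8. airframe inspection 34 days ago vs limit 30 → not met
9. airspace authorization renewal 160 days ago vs limit 180 → met
Not met: 8 of 9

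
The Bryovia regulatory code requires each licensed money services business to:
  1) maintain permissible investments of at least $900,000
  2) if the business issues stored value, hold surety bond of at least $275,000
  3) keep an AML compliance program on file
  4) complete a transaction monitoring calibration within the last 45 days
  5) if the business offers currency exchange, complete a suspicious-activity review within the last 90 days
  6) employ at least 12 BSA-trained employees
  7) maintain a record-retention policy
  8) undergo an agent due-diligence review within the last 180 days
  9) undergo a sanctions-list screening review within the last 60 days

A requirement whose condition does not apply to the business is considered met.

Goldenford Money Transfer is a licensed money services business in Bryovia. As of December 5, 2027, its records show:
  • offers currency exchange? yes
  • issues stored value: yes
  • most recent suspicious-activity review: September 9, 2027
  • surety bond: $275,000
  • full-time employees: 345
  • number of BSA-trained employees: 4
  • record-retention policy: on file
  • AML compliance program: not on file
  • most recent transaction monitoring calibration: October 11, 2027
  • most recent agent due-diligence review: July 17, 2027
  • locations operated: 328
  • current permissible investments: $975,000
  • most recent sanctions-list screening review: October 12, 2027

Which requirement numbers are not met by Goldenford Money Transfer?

1. permissible investments $975,000 ≥ $900,000 → met
2. condition 'issues stored value' holds; surety bond $275,000 ≥ $275,000 → met
3. AML compliance program absent → not met
4. transaction monitoring calibration 55 days ago vs limit 45 → not met
5. condition 'offers currency exchange' holds; suspicious-activity review 87 days ago vs limit 90 → met
6. BSA-trained employees 4 < 12 → not met
7. record-retention policy present → met
8. agent due-diligence review 141 days ago vs limit 180 → met
9. sanctions-list screening review 54 days ago vs limit 60 → met
Not met: 3, 4, 6

3, 4, 6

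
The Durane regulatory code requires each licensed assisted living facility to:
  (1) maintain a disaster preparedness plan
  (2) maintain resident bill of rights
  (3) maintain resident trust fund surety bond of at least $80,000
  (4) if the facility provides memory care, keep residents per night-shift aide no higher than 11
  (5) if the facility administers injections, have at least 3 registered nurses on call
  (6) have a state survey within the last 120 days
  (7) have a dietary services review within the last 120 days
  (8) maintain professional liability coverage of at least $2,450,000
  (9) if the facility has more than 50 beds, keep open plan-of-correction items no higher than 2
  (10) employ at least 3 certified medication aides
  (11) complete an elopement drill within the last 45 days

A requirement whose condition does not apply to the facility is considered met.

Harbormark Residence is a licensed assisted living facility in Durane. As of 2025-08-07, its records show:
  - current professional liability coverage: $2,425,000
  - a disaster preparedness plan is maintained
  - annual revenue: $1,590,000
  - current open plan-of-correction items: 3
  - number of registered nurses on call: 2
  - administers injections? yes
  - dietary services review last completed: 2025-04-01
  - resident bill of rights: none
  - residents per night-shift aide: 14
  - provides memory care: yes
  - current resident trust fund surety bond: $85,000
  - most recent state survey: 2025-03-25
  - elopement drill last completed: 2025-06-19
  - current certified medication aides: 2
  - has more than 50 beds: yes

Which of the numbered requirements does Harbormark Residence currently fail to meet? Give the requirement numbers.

1. disaster preparedness plan present → met
2. resident bill of rights absent → not met
3. resident trust fund surety bond $85,000 ≥ $80,000 → met
4. condition 'provides memory care' holds; residents per night-shift aide 14 > 11 → not met
5. condition 'administers injections' holds; registered nurses on call 2 < 3 → not met
6. state survey 135 days ago vs limit 120 → not met
7. dietary services review 128 days ago vs limit 120 → not met
8. professional liability coverage $2,425,000 < $2,450,000 → not met
9. condition 'has more than 50 beds' holds; open plan-of-correction items 3 > 2 → not met
10. certified medication aides 2 < 3 → not met
11. elopement drill 49 days ago vs limit 45 → not met
Not met: 2, 4, 5, 6, 7, 8, 9, 10, 11

2, 4, 5, 6, 7, 8, 9, 10, 11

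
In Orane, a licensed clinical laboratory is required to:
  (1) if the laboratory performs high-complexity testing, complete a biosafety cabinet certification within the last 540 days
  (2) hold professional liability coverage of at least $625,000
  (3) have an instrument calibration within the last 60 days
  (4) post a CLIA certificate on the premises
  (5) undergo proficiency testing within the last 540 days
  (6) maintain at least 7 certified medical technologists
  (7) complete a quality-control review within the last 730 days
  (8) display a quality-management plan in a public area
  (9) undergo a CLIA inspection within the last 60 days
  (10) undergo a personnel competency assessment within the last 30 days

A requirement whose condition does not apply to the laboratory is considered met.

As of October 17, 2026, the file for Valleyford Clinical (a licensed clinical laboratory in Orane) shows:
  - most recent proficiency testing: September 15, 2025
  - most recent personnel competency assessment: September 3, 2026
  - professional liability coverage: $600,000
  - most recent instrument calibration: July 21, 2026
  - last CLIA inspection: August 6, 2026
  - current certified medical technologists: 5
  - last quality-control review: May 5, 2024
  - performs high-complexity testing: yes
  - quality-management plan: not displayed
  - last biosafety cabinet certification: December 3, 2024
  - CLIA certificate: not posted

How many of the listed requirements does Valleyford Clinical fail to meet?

1. condition 'performs high-complexity testing' holds; biosafety cabinet certification 683 days ago vs limit 540 → not met
2. professional liability coverage $600,000 < $625,000 → not met
3. instrument calibration 88 days ago vs limit 60 → not met
4. CLIA certificate absent → not met
5. proficiency testing 397 days ago vs limit 540 → met
6. certified medical technologists 5 < 7 → not met
7. quality-control review 895 days ago vs limit 730 → not met
8. quality-management plan absent → not met
9. CLIA inspection 72 days ago vs limit 60 → not met
10. personnel competency assessment 44 days ago vs limit 30 → not met
Not met: 9 of 10

9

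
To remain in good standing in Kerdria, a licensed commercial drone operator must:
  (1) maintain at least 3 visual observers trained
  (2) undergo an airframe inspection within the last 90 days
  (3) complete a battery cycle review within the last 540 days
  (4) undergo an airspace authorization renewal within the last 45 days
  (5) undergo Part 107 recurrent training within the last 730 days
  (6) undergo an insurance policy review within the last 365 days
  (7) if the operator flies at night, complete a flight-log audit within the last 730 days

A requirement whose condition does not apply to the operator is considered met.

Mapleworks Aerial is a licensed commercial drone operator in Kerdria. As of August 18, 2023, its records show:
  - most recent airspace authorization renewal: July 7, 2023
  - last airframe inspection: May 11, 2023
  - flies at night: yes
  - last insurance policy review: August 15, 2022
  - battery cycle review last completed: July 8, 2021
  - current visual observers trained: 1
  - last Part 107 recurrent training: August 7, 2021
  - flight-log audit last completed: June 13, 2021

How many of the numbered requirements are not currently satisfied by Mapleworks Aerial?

6

1. visual observers trained 1 < 3 → not met
2. airframe inspection 99 days ago vs limit 90 → not met
3. battery cycle review 771 days ago vs limit 540 → not met
4. airspace authorization renewal 42 days ago vs limit 45 → met
5. Part 107 recurrent training 741 days ago vs limit 730 → not met
6. insurance policy review 368 days ago vs limit 365 → not met
7. condition 'flies at night' holds; flight-log audit 796 days ago vs limit 730 → not met
Not met: 6 of 7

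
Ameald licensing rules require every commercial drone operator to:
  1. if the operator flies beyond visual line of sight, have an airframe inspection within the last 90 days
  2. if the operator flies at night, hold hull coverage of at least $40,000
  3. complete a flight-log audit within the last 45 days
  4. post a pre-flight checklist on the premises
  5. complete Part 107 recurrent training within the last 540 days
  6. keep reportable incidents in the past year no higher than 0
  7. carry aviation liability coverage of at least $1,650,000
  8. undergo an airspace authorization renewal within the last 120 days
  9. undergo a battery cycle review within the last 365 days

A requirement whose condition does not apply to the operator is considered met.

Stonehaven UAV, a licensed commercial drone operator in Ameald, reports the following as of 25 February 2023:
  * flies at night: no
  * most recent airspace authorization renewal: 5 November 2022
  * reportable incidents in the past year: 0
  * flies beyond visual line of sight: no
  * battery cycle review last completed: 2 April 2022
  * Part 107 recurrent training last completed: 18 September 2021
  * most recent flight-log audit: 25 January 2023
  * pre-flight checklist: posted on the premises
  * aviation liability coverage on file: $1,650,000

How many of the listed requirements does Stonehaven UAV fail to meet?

1. condition 'flies beyond visual line of sight' does not hold → requirement n/a → met
2. condition 'flies at night' does not hold → requirement n/a → met
3. flight-log audit 31 days ago vs limit 45 → met
4. pre-flight checklist present → met
5. Part 107 recurrent training 525 days ago vs limit 540 → met
6. reportable incidents in the past year 0 ≤ 0 → met
7. aviation liability coverage $1,650,000 ≥ $1,650,000 → met
8. airspace authorization renewal 112 days ago vs limit 120 → met
9. battery cycle review 329 days ago vs limit 365 → met
Not met: 0 of 9

0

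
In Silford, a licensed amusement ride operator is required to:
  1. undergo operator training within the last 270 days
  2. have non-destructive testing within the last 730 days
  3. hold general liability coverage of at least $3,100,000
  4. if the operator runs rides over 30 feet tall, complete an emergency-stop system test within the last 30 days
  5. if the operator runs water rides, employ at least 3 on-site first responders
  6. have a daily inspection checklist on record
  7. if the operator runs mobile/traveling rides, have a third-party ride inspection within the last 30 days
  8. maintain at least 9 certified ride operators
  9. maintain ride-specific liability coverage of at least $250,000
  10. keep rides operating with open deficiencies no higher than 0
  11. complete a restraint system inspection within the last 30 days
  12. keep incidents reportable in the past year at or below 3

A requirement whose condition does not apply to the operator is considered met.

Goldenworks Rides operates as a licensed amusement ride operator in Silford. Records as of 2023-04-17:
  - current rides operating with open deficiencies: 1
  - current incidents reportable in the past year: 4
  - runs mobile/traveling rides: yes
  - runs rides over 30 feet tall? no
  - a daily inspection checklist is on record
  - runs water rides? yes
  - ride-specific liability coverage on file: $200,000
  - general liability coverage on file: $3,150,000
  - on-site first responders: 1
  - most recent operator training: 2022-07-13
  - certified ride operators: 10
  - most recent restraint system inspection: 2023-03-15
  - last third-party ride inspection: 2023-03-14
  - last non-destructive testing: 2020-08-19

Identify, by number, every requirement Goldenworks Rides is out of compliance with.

1, 2, 5, 7, 9, 10, 11, 12

1. operator training 278 days ago vs limit 270 → not met
2. non-destructive testing 971 days ago vs limit 730 → not met
3. general liability coverage $3,150,000 ≥ $3,100,000 → met
4. condition 'runs rides over 30 feet tall' does not hold → requirement n/a → met
5. condition 'runs water rides' holds; on-site first responders 1 < 3 → not met
6. daily inspection checklist present → met
7. condition 'runs mobile/traveling rides' holds; third-party ride inspection 34 days ago vs limit 30 → not met
8. certified ride operators 10 ≥ 9 → met
9. ride-specific liability coverage $200,000 < $250,000 → not met
10. rides operating with open deficiencies 1 > 0 → not met
11. restraint system inspection 33 days ago vs limit 30 → not met
12. incidents reportable in the past year 4 > 3 → not met
Not met: 1, 2, 5, 7, 9, 10, 11, 12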